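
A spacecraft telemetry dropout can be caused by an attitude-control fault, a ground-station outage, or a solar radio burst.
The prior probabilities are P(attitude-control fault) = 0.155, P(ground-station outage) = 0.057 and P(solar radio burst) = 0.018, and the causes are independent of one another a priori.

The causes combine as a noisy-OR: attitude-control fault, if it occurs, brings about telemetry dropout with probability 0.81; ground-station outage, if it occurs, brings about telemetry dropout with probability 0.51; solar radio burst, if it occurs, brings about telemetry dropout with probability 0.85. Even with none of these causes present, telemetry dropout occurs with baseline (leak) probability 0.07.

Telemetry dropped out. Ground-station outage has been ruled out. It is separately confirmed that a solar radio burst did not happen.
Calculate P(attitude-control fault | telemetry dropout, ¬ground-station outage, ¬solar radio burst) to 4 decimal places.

P(attitude-control fault | telemetry dropout, ¬ground-station outage, ¬solar radio burst) ≈ 0.6833

Under noisy-OR, P(telemetry dropout | causes) = 1 − (1−0.07)·∏(1−qᵢ) over the active causes.
By total probability over both values of attitude-control fault:
  P(telemetry dropout | ¬ground-station outage, ¬solar radio burst) = 0.07·0.845 + 0.8233·0.155
        = 0.059150 + 0.127612 = 0.186762
The terms with attitude-control fault present sum to 0.127612, so
  P(attitude-control fault | telemetry dropout, ¬ground-station outage, ¬solar radio burst) = 0.127612 / 0.186762 ≈ 0.6833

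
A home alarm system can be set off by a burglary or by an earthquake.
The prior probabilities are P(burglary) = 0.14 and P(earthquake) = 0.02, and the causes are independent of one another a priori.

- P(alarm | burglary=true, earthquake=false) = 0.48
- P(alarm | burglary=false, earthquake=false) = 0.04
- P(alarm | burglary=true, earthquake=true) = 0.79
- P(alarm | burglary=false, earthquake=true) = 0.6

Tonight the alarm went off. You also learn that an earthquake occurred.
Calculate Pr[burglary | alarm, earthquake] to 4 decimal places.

Sum P(alarm|·) weighted by the priors over both values of burglary:
  P(alarm | earthquake) = 0.6*0.86 + 0.79*0.14
        = 0.516000 + 0.110600 = 0.626600
Configurations with burglary contribute 0.110600, so
  P(burglary | alarm, earthquake) = 0.110600 / 0.626600 ≈ 0.1765

Pr[burglary | alarm, earthquake] ≈ 0.1765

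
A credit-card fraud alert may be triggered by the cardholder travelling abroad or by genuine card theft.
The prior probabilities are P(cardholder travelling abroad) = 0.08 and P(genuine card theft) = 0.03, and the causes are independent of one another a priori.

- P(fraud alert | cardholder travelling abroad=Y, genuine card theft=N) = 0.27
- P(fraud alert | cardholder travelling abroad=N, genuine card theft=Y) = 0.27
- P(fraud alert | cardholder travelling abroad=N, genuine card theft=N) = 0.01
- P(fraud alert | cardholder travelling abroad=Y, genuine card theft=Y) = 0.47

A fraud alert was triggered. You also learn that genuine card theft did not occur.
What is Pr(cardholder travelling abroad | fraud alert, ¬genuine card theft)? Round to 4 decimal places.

Sum P(fraud alert|·) weighted by the priors over both values of cardholder travelling abroad:
  P(fraud alert | ¬genuine card theft) = 0.01·0.92 + 0.27·0.08
        = 0.009200 + 0.021600 = 0.030800
Keeping only the cardholder travelling abroad-present terms gives 0.021600, so
  P(cardholder travelling abroad | fraud alert, ¬genuine card theft) = 0.021600 / 0.030800 ≈ 0.7013

Pr(cardholder travelling abroad | fraud alert, ¬genuine card theft) ≈ 0.7013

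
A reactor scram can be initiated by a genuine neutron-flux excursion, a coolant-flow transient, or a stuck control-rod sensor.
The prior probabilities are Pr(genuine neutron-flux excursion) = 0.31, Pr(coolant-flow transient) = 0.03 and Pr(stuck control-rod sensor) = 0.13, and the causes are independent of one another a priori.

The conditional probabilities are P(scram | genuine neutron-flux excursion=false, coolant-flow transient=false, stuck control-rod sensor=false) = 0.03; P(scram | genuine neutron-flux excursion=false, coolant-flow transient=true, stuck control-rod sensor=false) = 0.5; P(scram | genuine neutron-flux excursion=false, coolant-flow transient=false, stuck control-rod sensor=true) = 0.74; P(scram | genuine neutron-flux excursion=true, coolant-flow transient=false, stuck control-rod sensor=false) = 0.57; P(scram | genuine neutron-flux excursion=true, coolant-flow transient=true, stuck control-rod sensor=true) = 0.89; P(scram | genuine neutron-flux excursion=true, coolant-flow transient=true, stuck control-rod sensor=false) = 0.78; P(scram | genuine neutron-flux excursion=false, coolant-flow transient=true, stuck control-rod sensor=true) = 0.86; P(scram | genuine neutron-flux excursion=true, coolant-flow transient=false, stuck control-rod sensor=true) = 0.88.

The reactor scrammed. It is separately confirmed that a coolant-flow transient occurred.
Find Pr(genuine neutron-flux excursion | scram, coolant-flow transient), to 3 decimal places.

Numerator (weight on configurations with genuine neutron-flux excursion): 0.210366 + 0.035867 = 0.246233
Denominator P(scram | coolant-flow transient): 0.5*0.69*0.87 + 0.86*0.69*0.13 + 0.78*0.31*0.87 + 0.89*0.31*0.13 = 0.623525
P(genuine neutron-flux excursion | scram, coolant-flow transient) = 0.246233/0.623525 ≈ 0.395

Pr(genuine neutron-flux excursion | scram, coolant-flow transient) ≈ 0.395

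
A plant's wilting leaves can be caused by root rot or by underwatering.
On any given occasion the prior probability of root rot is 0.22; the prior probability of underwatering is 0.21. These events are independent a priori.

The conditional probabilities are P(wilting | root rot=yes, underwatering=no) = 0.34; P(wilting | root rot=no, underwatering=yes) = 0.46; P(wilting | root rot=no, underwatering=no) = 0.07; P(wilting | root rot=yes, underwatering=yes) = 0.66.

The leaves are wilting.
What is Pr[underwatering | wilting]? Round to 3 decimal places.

Pr[underwatering | wilting] ≈ 0.509

Sum P(wilting|·) weighted by the priors over the 4 (root rot, underwatering) configurations:
  P(wilting) = 0.07*0.78*0.79 + 0.46*0.78*0.21 + 0.34*0.22*0.79 + 0.66*0.22*0.21
        = 0.043134 + 0.075348 + 0.059092 + 0.030492 = 0.208066
Configurations with underwatering contribute 0.105840, so
  P(underwatering | wilting) = 0.105840 / 0.208066 ≈ 0.509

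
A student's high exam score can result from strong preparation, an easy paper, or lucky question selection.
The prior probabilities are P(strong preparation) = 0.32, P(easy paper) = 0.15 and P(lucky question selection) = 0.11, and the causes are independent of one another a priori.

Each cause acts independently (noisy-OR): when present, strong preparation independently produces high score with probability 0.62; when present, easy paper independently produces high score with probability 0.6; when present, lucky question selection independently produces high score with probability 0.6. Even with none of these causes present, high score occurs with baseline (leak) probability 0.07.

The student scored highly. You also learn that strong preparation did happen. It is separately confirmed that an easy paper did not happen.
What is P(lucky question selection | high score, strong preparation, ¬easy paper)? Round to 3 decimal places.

Under noisy-OR, P(high score | causes) = 1 − (1−0.07)·∏(1−qᵢ) over the active causes.
For the numerator, keep only lucky question selection=true terms: 0.85864×0.11 = 0.094450
The normalizing constant is 0.6466×0.89 + 0.85864×0.11 = 0.669924
P(lucky question selection | high score, strong preparation, ¬easy paper) = 0.094450/0.669924 ≈ 0.141

P(lucky question selection | high score, strong preparation, ¬easy paper) ≈ 0.141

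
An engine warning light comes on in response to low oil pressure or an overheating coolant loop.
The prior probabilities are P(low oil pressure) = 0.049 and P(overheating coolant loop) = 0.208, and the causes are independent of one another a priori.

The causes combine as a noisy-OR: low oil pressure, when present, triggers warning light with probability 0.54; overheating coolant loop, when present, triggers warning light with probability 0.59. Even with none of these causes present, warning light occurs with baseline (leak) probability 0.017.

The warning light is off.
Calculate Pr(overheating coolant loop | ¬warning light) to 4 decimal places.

Under noisy-OR, P(warning light | causes) = 1 − (1−0.017)·∏(1−qᵢ) over the active causes.
By total probability over the 4 (low oil pressure, overheating coolant loop) configurations:
  P(¬warning light) = 0.983·0.951·0.792 + 0.40303·0.951·0.208 + 0.45218·0.049·0.792 + 0.185394·0.049·0.208
        = 0.740388 + 0.079723 + 0.017548 + 0.001890 = 0.839549
Keeping only the overheating coolant loop-present terms gives 0.081613, so
  P(overheating coolant loop | ¬warning light) = 0.081613 / 0.839549 ≈ 0.0972

Pr(overheating coolant loop | ¬warning light) ≈ 0.0972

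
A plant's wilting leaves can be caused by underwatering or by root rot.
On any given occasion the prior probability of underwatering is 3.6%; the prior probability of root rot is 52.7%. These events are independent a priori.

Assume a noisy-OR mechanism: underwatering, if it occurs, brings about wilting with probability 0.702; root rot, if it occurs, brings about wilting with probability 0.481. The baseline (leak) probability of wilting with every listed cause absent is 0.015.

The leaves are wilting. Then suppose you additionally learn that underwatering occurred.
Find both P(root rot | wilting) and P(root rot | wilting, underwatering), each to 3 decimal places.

P(root rot | wilting) ≈ 0.933; P(root rot | wilting, underwatering) ≈ 0.572

Under noisy-OR, P(wilting | causes) = 1 − (1−0.015)·∏(1−qᵢ) over the active causes.
P(wilting) = 0.015*0.964*0.473 + 0.488785*0.964*0.527 + 0.70647*0.036*0.473 + 0.847658*0.036*0.527 = 0.006840 + 0.248316 + 0.012030 + 0.016082 = 0.283268
Restricting to configurations with root rot present: 0.248316 + 0.016082 = 0.264398.
P(root rot | wilting) = 0.264398 / 0.283268 ≈ 0.933

Now condition on the additional information:
Numerator (weight on configurations with root rot): 0.847658·0.527 = 0.446716
Normalizer over all consistent configurations: 0.70647·0.473 + 0.847658·0.527 = 0.780876
Posterior = 0.446716 / 0.780876 ≈ 0.572
— underwatering explains away the evidence for root rot.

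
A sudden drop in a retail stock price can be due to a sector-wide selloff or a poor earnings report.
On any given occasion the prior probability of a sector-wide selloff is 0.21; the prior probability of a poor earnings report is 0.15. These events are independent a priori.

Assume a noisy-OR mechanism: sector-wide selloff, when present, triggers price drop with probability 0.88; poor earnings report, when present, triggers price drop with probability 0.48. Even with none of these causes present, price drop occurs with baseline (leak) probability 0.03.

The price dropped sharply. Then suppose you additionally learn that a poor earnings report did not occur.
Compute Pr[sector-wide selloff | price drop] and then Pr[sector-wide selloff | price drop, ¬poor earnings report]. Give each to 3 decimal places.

Under noisy-OR, P(price drop | causes) = 1 − (1−0.03)·∏(1−qᵢ) over the active causes.
Enumerate the 4 (sector-wide selloff, poor earnings report) configurations and weight by the priors:
  P(price drop) = 0.03·0.79·0.85 + 0.4956·0.79·0.15 + 0.8836·0.21·0.85 + 0.939472·0.21·0.15
        = 0.020145 + 0.058729 + 0.157723 + 0.029593 = 0.266190
Configurations with sector-wide selloff contribute 0.187316, so
  P(sector-wide selloff | price drop) = 0.187316 / 0.266190 ≈ 0.704

Now also conditioning on poor earnings report≠true:
P(price drop | ¬poor earnings report) = 0.03·0.79 + 0.8836·0.21 = 0.023700 + 0.185556 = 0.209256
Of this, 0.185556 comes from 0.8836·0.21 (the sector-wide selloff=true cases).
So P(sector-wide selloff | price drop, ¬poor earnings report) = 0.185556/0.209256 ≈ 0.887.

Pr[sector-wide selloff | price drop] ≈ 0.704; Pr[sector-wide selloff | price drop, ¬poor earnings report] ≈ 0.887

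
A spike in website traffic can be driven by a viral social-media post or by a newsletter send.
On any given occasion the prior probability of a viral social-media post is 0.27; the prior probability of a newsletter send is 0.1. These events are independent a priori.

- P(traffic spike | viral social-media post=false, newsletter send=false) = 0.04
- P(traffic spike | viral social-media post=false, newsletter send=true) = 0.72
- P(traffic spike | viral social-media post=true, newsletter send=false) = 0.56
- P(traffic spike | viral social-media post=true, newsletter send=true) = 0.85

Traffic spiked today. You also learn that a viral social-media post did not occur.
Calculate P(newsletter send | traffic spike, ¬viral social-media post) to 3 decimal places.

By total probability over both values of newsletter send:
  P(traffic spike | ¬viral social-media post) = 0.04·0.9 + 0.72·0.1
        = 0.036000 + 0.072000 = 0.108000
The terms with newsletter send present sum to 0.072000, so
  P(newsletter send | traffic spike, ¬viral social-media post) = 0.072000 / 0.108000 ≈ 0.667

P(newsletter send | traffic spike, ¬viral social-media post) ≈ 0.667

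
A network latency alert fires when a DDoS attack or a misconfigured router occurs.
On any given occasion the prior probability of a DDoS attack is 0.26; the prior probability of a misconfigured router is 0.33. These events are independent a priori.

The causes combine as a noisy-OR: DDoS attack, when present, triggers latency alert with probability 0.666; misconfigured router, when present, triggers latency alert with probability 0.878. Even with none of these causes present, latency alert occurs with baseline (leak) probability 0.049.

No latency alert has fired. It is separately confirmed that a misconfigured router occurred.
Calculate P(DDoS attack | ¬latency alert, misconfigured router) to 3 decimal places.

Under noisy-OR, P(latency alert | causes) = 1 − (1−0.049)·∏(1−qᵢ) over the active causes.
P(¬latency alert | misconfigured router) = 0.116022×0.74 + 0.038751×0.26 = 0.085856 + 0.010075 = 0.095931
The DDoS attack-present share is 0.038751×0.26 = 0.010075.
So P(DDoS attack | ¬latency alert, misconfigured router) = 0.010075/0.095931 ≈ 0.105.

P(DDoS attack | ¬latency alert, misconfigured router) ≈ 0.105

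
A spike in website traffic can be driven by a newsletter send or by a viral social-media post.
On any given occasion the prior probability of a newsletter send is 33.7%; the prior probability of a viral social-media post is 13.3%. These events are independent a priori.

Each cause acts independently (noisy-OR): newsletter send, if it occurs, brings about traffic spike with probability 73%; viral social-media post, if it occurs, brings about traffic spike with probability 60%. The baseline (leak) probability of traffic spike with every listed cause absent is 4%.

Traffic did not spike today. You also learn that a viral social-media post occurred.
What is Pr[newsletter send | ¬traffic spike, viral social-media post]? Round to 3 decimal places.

Pr[newsletter send | ¬traffic spike, viral social-media post] ≈ 0.121

Under noisy-OR, P(traffic spike | causes) = 1 − (1−0.04)·∏(1−qᵢ) over the active causes.
P(¬traffic spike | viral social-media post) = 0.384*0.663 + 0.10368*0.337 = 0.254592 + 0.034940 = 0.289532
The newsletter send-present share is 0.10368*0.337 = 0.034940.
So P(newsletter send | ¬traffic spike, viral social-media post) = 0.034940/0.289532 ≈ 0.121.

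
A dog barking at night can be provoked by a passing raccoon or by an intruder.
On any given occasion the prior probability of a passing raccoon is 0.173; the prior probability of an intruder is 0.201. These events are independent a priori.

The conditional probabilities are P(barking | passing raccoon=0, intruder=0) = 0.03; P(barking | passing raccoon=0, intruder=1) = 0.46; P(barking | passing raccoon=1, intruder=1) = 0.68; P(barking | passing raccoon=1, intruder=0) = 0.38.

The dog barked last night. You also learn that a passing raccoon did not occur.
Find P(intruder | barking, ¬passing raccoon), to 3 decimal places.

P(intruder | barking, ¬passing raccoon) ≈ 0.794

Numerator (weight on configurations with intruder): 0.46·0.201 = 0.092460
Denominator P(barking | ¬passing raccoon): 0.03·0.799 + 0.46·0.201 = 0.116430
P(intruder | barking, ¬passing raccoon) = 0.092460/0.116430 ≈ 0.794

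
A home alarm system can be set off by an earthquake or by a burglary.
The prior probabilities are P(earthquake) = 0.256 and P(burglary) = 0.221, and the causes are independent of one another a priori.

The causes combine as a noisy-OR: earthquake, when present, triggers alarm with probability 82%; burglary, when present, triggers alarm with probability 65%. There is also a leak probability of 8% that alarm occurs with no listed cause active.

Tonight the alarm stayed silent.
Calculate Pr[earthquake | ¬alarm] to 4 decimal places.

Pr[earthquake | ¬alarm] ≈ 0.0583

Under noisy-OR, P(alarm | causes) = 1 − (1−0.08)·∏(1−qᵢ) over the active causes.
Enumerate the 4 (earthquake, burglary) configurations and weight by the priors:
  P(¬alarm) = 0.92·0.744·0.779 + 0.322·0.744·0.221 + 0.1656·0.256·0.779 + 0.05796·0.256·0.221
        = 0.533210 + 0.052945 + 0.033025 + 0.003279 = 0.622459
The terms with earthquake present sum to 0.036304, so
  P(earthquake | ¬alarm) = 0.036304 / 0.622459 ≈ 0.0583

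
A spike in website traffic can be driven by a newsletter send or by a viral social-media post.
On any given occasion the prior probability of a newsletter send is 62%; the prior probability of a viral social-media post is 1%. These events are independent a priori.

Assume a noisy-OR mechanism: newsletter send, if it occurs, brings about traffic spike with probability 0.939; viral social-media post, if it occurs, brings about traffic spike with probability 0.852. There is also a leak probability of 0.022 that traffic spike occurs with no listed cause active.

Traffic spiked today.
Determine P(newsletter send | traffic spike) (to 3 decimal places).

Under noisy-OR, P(traffic spike | causes) = 1 − (1−0.022)·∏(1−qᵢ) over the active causes.
P(traffic spike) = 0.022×0.38×0.99 + 0.855256×0.38×0.01 + 0.940342×0.62×0.99 + 0.991171×0.62×0.01 = 0.008276 + 0.003250 + 0.577182 + 0.006145 = 0.594853
Of this, 0.583327 comes from 0.577182 + 0.006145 (the newsletter send=true cases).
So P(newsletter send | traffic spike) = 0.583327/0.594853 ≈ 0.981.

P(newsletter send | traffic spike) ≈ 0.981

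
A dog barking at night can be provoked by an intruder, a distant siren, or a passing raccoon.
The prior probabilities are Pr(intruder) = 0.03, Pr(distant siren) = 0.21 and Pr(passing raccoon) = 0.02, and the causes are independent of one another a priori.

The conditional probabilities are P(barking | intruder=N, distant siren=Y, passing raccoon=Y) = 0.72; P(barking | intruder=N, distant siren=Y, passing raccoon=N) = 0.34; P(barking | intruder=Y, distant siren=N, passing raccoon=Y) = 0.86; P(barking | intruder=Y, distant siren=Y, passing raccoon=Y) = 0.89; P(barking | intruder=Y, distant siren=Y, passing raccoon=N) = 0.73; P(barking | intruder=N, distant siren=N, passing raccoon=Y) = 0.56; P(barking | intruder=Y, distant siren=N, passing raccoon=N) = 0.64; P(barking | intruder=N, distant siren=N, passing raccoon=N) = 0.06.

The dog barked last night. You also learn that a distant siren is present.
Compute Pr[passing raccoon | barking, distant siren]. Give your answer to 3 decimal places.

For the numerator, keep only passing raccoon=true terms: 0.013968 + 0.000534 = 0.014502
Denominator P(barking | distant siren): 0.34·0.97·0.98 + 0.72·0.97·0.02 + 0.73·0.03·0.98 + 0.89·0.03·0.02 = 0.359168
Posterior = 0.014502 / 0.359168 ≈ 0.040

Pr[passing raccoon | barking, distant siren] ≈ 0.040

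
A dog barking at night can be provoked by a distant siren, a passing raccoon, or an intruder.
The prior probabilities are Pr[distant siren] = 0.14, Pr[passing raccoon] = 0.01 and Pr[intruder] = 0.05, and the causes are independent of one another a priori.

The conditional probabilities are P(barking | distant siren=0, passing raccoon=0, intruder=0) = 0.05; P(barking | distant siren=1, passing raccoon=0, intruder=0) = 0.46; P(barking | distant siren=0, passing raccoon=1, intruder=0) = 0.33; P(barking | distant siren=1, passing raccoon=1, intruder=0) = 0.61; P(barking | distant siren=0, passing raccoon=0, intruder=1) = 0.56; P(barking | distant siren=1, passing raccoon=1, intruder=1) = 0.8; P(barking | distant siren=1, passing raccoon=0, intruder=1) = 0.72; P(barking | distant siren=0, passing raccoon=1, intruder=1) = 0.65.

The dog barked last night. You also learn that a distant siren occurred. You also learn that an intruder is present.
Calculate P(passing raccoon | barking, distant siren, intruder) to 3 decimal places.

P(passing raccoon | barking, distant siren, intruder) ≈ 0.011

P(barking | distant siren, intruder) = 0.72·0.99 + 0.8·0.01 = 0.712800 + 0.008000 = 0.720800
Restricting to configurations with passing raccoon present: 0.8·0.01 = 0.008000.
P(passing raccoon | barking, distant siren, intruder) = 0.008000 / 0.720800 ≈ 0.011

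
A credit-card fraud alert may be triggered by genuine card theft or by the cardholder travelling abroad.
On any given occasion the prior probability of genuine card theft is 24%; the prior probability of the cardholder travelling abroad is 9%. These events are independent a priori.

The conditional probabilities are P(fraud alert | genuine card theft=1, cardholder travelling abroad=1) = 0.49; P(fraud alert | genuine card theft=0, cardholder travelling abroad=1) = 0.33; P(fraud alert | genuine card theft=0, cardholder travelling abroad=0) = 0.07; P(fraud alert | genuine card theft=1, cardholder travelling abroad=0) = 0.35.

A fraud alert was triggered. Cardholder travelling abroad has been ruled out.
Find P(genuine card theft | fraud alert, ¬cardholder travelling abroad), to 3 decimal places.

For the numerator, keep only genuine card theft=true terms: 0.35·0.24 = 0.084000
The normalizing constant is 0.07·0.76 + 0.35·0.24 = 0.137200
Posterior = 0.084000 / 0.137200 ≈ 0.612

P(genuine card theft | fraud alert, ¬cardholder travelling abroad) ≈ 0.612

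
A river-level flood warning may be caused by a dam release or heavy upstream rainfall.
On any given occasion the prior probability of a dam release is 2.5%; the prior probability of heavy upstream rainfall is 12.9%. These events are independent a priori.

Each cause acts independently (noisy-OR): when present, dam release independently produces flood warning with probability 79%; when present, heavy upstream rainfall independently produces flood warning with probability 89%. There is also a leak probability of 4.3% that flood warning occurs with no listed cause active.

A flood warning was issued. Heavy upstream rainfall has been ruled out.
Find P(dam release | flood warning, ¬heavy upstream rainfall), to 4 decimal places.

Under noisy-OR, P(flood warning | causes) = 1 − (1−0.043)·∏(1−qᵢ) over the active causes.
By total probability over both values of dam release:
  P(flood warning | ¬heavy upstream rainfall) = 0.043·0.975 + 0.79903·0.025
        = 0.041925 + 0.019976 = 0.061901
Configurations with dam release contribute 0.019976, so
  P(dam release | flood warning, ¬heavy upstream rainfall) = 0.019976 / 0.061901 ≈ 0.3227

P(dam release | flood warning, ¬heavy upstream rainfall) ≈ 0.3227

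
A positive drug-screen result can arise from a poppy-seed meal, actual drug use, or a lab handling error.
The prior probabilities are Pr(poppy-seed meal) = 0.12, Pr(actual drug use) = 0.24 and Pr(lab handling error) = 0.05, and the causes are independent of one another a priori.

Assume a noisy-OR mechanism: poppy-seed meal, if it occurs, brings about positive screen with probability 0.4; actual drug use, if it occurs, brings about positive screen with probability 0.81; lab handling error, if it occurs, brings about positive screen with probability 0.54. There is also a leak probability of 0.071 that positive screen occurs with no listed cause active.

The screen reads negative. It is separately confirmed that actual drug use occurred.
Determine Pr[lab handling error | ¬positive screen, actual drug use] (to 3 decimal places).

Pr[lab handling error | ¬positive screen, actual drug use] ≈ 0.024

Under noisy-OR, P(positive screen | causes) = 1 − (1−0.071)·∏(1−qᵢ) over the active causes.
Numerator (weight on configurations with lab handling error): 0.003573 + 0.000292 = 0.003865
The normalizing constant is 0.17651×0.88×0.95 + 0.081195×0.88×0.05 + 0.105906×0.12×0.95 + 0.048717×0.12×0.05 = 0.163500
Posterior = 0.003865 / 0.163500 ≈ 0.024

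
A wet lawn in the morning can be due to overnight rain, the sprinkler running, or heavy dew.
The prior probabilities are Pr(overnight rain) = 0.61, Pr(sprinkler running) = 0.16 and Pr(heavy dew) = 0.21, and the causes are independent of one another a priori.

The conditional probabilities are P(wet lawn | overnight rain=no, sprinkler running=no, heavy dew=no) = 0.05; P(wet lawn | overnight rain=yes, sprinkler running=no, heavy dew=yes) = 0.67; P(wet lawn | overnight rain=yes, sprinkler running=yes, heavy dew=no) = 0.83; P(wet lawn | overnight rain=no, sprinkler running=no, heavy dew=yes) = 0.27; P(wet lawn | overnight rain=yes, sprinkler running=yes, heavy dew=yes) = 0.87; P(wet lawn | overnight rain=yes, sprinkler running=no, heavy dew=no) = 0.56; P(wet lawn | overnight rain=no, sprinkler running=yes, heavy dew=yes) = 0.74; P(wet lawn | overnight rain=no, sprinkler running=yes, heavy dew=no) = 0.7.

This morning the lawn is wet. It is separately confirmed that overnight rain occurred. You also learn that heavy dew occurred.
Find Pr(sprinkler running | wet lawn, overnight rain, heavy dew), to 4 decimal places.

P(wet lawn | overnight rain, heavy dew) = 0.67·0.84 + 0.87·0.16 = 0.562800 + 0.139200 = 0.702000
Restricting to configurations with sprinkler running present: 0.87·0.16 = 0.139200.
So P(sprinkler running | wet lawn, overnight rain, heavy dew) = 0.139200/0.702000 ≈ 0.1983.

Pr(sprinkler running | wet lawn, overnight rain, heavy dew) ≈ 0.1983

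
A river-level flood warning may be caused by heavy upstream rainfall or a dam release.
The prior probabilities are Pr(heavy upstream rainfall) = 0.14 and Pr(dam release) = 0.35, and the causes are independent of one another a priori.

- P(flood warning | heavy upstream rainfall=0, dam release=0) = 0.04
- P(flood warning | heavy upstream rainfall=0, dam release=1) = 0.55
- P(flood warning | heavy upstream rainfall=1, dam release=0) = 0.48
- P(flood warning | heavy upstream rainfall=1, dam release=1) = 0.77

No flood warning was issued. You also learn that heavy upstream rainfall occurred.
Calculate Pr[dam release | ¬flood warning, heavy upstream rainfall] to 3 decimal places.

By total probability over both values of dam release:
  P(¬flood warning | heavy upstream rainfall) = 0.52×0.65 + 0.23×0.35
        = 0.338000 + 0.080500 = 0.418500
Keeping only the dam release-present terms gives 0.080500, so
  P(dam release | ¬flood warning, heavy upstream rainfall) = 0.080500 / 0.418500 ≈ 0.192

Pr[dam release | ¬flood warning, heavy upstream rainfall] ≈ 0.192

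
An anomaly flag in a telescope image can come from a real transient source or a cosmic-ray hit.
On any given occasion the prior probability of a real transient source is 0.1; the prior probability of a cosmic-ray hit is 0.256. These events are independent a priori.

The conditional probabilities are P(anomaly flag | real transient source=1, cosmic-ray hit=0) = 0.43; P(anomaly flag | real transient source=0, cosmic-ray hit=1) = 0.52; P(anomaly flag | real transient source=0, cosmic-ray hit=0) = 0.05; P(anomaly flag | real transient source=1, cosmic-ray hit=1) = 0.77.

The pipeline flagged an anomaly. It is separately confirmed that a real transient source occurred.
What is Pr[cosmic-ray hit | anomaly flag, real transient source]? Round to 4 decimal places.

Pr[cosmic-ray hit | anomaly flag, real transient source] ≈ 0.3812

Enumerate both values of cosmic-ray hit and weight by the priors:
  P(anomaly flag | real transient source) = 0.43×0.744 + 0.77×0.256
        = 0.319920 + 0.197120 = 0.517040
Keeping only the cosmic-ray hit-present terms gives 0.197120, so
  P(cosmic-ray hit | anomaly flag, real transient source) = 0.197120 / 0.517040 ≈ 0.3812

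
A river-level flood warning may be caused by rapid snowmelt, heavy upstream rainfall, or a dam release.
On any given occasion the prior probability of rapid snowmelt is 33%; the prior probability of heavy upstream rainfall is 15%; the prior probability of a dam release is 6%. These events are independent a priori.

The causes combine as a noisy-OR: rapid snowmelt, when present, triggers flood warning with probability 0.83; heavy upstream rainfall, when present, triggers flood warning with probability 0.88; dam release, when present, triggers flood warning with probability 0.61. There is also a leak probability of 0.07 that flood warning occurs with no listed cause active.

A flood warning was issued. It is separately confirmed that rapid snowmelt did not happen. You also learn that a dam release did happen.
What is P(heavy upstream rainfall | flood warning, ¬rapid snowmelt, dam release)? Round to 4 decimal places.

Under noisy-OR, P(flood warning | causes) = 1 − (1−0.07)·∏(1−qᵢ) over the active causes.
By total probability over both values of heavy upstream rainfall:
  P(flood warning | ¬rapid snowmelt, dam release) = 0.6373·0.85 + 0.956476·0.15
        = 0.541705 + 0.143471 = 0.685176
The terms with heavy upstream rainfall present sum to 0.143471, so
  P(heavy upstream rainfall | flood warning, ¬rapid snowmelt, dam release) = 0.143471 / 0.685176 ≈ 0.2094

P(heavy upstream rainfall | flood warning, ¬rapid snowmelt, dam release) ≈ 0.2094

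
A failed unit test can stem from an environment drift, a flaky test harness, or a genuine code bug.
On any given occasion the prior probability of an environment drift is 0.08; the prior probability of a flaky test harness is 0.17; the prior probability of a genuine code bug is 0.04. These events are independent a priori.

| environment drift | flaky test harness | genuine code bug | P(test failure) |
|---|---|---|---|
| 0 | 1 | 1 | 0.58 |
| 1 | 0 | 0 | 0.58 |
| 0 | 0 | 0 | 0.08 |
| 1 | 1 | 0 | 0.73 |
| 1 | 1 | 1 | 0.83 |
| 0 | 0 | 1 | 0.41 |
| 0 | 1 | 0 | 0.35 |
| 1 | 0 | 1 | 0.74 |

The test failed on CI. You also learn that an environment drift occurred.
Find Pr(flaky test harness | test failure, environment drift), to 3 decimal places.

Pr(flaky test harness | test failure, environment drift) ≈ 0.204

P(test failure | environment drift) = 0.58·0.83·0.96 + 0.74·0.83·0.04 + 0.73·0.17·0.96 + 0.83·0.17·0.04 = 0.462144 + 0.024568 + 0.119136 + 0.005644 = 0.611492
Of this, 0.124780 comes from 0.119136 + 0.005644 (the flaky test harness=true cases).
So P(flaky test harness | test failure, environment drift) = 0.124780/0.611492 ≈ 0.204.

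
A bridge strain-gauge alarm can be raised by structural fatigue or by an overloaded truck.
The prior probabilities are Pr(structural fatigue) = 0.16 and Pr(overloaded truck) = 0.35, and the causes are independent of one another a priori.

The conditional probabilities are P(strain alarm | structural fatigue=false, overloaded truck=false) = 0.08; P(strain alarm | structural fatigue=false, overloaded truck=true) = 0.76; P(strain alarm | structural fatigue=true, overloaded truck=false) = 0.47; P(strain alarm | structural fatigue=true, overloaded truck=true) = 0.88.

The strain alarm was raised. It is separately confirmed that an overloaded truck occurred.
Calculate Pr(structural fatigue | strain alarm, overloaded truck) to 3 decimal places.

Pr(structural fatigue | strain alarm, overloaded truck) ≈ 0.181

P(strain alarm | overloaded truck) = 0.76·0.84 + 0.88·0.16 = 0.638400 + 0.140800 = 0.779200
Restricting to configurations with structural fatigue present: 0.88·0.16 = 0.140800.
P(structural fatigue | strain alarm, overloaded truck) = 0.140800 / 0.779200 ≈ 0.181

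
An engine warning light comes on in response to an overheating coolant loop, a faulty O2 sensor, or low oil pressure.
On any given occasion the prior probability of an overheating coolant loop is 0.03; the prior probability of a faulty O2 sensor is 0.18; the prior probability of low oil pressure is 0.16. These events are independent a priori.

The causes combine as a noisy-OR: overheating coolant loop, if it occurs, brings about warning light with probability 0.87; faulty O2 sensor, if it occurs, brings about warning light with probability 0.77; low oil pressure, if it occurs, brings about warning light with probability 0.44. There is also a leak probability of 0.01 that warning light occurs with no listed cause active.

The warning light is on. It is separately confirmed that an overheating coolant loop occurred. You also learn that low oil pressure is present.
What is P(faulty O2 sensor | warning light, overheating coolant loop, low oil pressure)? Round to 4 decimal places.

P(faulty O2 sensor | warning light, overheating coolant loop, low oil pressure) ≈ 0.1887

Under noisy-OR, P(warning light | causes) = 1 − (1−0.01)·∏(1−qᵢ) over the active causes.
P(warning light | overheating coolant loop, low oil pressure) = 0.927928·0.82 + 0.983423·0.18 = 0.760901 + 0.177016 = 0.937917
Of this, 0.177016 comes from 0.983423·0.18 (the faulty O2 sensor=true cases).
So P(faulty O2 sensor | warning light, overheating coolant loop, low oil pressure) = 0.177016/0.937917 ≈ 0.1887.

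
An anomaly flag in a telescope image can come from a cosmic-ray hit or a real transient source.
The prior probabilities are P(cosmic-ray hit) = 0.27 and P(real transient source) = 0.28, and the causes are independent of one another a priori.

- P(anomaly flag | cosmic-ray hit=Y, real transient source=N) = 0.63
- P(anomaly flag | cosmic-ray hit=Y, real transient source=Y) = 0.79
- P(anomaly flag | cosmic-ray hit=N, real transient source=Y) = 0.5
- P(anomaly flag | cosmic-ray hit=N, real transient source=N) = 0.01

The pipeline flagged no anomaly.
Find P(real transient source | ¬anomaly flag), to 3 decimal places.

P(real transient source | ¬anomaly flag) ≈ 0.166

Numerator (weight on configurations with real transient source): 0.102200 + 0.015876 = 0.118076
The normalizing constant is 0.99·0.73·0.72 + 0.5·0.73·0.28 + 0.37·0.27·0.72 + 0.21·0.27·0.28 = 0.710348
P(real transient source | ¬anomaly flag) = 0.118076/0.710348 ≈ 0.166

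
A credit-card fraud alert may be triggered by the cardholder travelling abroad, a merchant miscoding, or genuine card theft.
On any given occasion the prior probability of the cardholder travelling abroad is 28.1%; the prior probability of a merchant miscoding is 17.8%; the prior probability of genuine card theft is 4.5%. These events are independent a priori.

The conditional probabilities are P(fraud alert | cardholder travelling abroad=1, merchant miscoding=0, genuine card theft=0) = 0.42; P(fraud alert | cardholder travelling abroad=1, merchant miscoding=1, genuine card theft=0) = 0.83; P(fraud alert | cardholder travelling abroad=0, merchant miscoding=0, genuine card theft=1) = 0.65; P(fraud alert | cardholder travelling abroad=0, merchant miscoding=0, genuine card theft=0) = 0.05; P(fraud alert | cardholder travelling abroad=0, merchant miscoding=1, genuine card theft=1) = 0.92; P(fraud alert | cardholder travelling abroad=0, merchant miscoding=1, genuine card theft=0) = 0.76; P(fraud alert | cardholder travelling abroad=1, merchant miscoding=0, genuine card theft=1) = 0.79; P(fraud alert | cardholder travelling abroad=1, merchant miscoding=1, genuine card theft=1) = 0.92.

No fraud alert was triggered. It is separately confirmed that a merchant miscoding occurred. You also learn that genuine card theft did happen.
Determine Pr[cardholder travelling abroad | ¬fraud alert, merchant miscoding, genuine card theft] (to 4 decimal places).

Pr[cardholder travelling abroad | ¬fraud alert, merchant miscoding, genuine card theft] ≈ 0.2810

P(¬fraud alert | merchant miscoding, genuine card theft) = 0.08×0.719 + 0.08×0.281 = 0.057520 + 0.022480 = 0.080000
Of this, 0.022480 comes from 0.08×0.281 (the cardholder travelling abroad=true cases).
Hence the posterior is 0.022480/0.080000 ≈ 0.2810.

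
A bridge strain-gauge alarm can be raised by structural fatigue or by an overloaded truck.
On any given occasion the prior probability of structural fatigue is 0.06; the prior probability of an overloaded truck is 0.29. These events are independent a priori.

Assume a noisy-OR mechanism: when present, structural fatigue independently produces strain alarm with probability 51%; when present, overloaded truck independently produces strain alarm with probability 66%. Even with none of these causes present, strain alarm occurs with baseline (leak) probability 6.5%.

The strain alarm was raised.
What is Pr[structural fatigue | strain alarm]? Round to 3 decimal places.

Under noisy-OR, P(strain alarm | causes) = 1 − (1−0.065)·∏(1−qᵢ) over the active causes.
Weight on structural fatigue=true, given the evidence: 0.023083 + 0.014690 = 0.037773
Normalizer over all consistent configurations: 0.065·0.94·0.71 + 0.6821·0.94·0.29 + 0.54185·0.06·0.71 + 0.844229·0.06·0.29 = 0.267094
P(structural fatigue | strain alarm) = 0.037773/0.267094 ≈ 0.141

Pr[structural fatigue | strain alarm] ≈ 0.141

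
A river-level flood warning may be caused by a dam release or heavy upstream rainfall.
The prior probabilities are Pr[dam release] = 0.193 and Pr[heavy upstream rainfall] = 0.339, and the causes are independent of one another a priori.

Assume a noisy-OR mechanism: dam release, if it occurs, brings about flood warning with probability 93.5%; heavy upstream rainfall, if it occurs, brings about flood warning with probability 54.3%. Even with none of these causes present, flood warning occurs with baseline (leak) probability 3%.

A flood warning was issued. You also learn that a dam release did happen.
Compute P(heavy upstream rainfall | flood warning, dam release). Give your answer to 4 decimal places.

P(heavy upstream rainfall | flood warning, dam release) ≈ 0.3471

Under noisy-OR, P(flood warning | causes) = 1 − (1−0.03)·∏(1−qᵢ) over the active causes.
Weight on heavy upstream rainfall=true, given the evidence: 0.971186×0.339 = 0.329232
Denominator P(flood warning | dam release): 0.93695×0.661 + 0.971186×0.339 = 0.948556
P(heavy upstream rainfall | flood warning, dam release) = 0.329232/0.948556 ≈ 0.3471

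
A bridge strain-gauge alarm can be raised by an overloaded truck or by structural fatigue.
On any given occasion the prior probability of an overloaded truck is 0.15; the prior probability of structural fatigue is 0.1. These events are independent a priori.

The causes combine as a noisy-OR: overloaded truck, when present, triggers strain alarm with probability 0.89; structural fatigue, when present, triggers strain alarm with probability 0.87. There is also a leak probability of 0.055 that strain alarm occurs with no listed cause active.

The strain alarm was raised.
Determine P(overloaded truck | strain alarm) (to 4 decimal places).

P(overloaded truck | strain alarm) ≈ 0.5379

Under noisy-OR, P(strain alarm | causes) = 1 − (1−0.055)·∏(1−qᵢ) over the active causes.
Weight on overloaded truck=true, given the evidence: 0.120967 + 0.014797 = 0.135764
The normalizing constant is 0.055×0.85×0.9 + 0.87715×0.85×0.1 + 0.89605×0.15×0.9 + 0.986487×0.15×0.1 = 0.252397
P(overloaded truck | strain alarm) = 0.135764/0.252397 ≈ 0.5379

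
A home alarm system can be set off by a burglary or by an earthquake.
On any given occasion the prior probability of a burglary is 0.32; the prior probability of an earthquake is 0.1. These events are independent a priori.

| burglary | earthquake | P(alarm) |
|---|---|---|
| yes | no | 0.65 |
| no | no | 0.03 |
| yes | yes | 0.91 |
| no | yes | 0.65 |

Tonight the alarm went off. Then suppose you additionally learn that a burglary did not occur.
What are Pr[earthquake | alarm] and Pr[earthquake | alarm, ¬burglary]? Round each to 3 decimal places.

Pr[earthquake | alarm] ≈ 0.263; Pr[earthquake | alarm, ¬burglary] ≈ 0.707

Enumerate the 4 (burglary, earthquake) configurations and weight by the priors:
  P(alarm) = 0.03*0.68*0.9 + 0.65*0.68*0.1 + 0.65*0.32*0.9 + 0.91*0.32*0.1
        = 0.018360 + 0.044200 + 0.187200 + 0.029120 = 0.278880
The terms with earthquake present sum to 0.073320, so
  P(earthquake | alarm) = 0.073320 / 0.278880 ≈ 0.263

Now also conditioning on burglary≠true:
Sum P(alarm|·) weighted by the priors over both values of earthquake:
  P(alarm | ¬burglary) = 0.03×0.9 + 0.65×0.1
        = 0.027000 + 0.065000 = 0.092000
Keeping only the earthquake-present terms gives 0.065000, so
  P(earthquake | alarm, ¬burglary) = 0.065000 / 0.092000 ≈ 0.707
With burglary excluded, earthquake must carry more of the explanatory weight for the alarm.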